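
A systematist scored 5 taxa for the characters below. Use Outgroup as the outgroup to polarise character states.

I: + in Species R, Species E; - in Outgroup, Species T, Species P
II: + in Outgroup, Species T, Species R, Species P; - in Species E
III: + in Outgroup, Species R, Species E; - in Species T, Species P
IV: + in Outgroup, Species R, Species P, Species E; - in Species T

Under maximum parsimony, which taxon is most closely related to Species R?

Character polarity is set by the outgroup: the derived state is whichever differs from the outgroup's state, so for II, III, IV the derived state is '-', and for the remaining characters it is '+'.
I: derived state '+' in Species E and Species R only — synapomorphy for {Species E, Species R}.
II (derived state '-') is unique to Species E (autapomorphy; uninformative for grouping).
III (derived state '-') is shared by Species P and Species T — a synapomorphy uniting that clade.
IV: derived state '-' in Species T only — an autapomorphy, so it tells us nothing about relationships among taxa.
Most parsimonious ingroup topology: ((Species T,Species P),(Species R,Species E)).
Species R and Species E form a cherry on this tree, so they are sister taxa.

Species E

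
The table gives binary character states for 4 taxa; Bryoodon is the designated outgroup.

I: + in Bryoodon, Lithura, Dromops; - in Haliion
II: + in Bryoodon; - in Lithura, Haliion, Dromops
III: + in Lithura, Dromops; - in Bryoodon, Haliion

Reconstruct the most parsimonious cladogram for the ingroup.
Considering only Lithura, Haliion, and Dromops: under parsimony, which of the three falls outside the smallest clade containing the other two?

Character polarity is set by the outgroup: the derived state is whichever differs from the outgroup's state, so for I, II the derived state is '-', and for the remaining characters it is '+'.
I: derived state '-' in Haliion only — an autapomorphy, so it tells us nothing about relationships among taxa.
All ingroup taxa share the derived state '-' for II; it defines the ingroup but does not resolve relationships within it.
Only Dromops and Lithura show the derived state '+' for III, supporting them as a clade.
Most parsimonious ingroup topology: ((Lithura,Dromops),Haliion).
Lithura and Dromops share a more recent common ancestor with each other than either does with Haliion, so Haliion is the least closely related of the three.

Haliion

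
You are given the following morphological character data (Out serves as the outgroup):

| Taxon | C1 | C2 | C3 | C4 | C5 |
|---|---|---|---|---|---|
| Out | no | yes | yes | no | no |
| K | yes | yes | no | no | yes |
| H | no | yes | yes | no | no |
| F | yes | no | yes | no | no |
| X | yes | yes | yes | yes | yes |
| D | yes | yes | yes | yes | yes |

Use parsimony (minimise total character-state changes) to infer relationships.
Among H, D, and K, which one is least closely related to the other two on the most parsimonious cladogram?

Character polarity is set by the outgroup: the derived state is whichever differs from the outgroup's state, so for C2, C3 the derived state is 'no', and for the remaining characters it is 'yes'.
C1: derived state 'yes' in D, F, K, and X only — synapomorphy for {D, F, K, X}.
C2: derived state 'no' in F only — an autapomorphy, so it tells us nothing about relationships among taxa.
C3: derived state 'no' in K only — an autapomorphy, so it tells us nothing about relationships among taxa.
C4 (derived state 'yes') is shared by D and X — a synapomorphy uniting that clade.
C5 (derived state 'yes') is shared by D, K, and X — a synapomorphy uniting that clade.
Most parsimonious ingroup topology: (((K,(X,D)),F),H).
K and D share a more recent common ancestor with each other than either does with H, so H is the least closely related of the three.

H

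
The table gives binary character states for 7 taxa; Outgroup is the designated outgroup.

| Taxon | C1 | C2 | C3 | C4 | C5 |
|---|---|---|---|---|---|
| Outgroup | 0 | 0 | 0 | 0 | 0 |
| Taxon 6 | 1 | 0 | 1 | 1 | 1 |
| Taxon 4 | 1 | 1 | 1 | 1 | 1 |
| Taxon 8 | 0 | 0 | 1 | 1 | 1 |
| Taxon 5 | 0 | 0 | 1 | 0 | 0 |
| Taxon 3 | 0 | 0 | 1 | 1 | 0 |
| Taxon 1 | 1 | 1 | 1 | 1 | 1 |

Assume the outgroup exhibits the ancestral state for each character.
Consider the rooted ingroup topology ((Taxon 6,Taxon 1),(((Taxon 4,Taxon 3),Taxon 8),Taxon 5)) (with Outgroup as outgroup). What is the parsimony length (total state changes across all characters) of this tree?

10

Map each character onto ((Taxon 6,Taxon 1),(((Taxon 4,Taxon 3),Taxon 8),Taxon 5)) (rooted by Outgroup) and count the minimum state changes it requires (Fitch parsimony):
C1: 2; C2: 2; C3: 1; C4: 2; C5: 3.
Total tree length = 10.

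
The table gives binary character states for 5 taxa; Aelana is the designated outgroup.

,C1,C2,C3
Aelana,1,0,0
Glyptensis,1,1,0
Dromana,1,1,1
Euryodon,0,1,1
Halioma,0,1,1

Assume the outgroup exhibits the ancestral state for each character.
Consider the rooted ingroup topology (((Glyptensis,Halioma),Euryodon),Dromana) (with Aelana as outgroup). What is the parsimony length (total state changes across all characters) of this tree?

Map each character onto (((Glyptensis,Halioma),Euryodon),Dromana) (rooted by Aelana) and count the minimum state changes it requires (Fitch parsimony):
C1: 2; C2: 1; C3: 2.
Total tree length = 5.

5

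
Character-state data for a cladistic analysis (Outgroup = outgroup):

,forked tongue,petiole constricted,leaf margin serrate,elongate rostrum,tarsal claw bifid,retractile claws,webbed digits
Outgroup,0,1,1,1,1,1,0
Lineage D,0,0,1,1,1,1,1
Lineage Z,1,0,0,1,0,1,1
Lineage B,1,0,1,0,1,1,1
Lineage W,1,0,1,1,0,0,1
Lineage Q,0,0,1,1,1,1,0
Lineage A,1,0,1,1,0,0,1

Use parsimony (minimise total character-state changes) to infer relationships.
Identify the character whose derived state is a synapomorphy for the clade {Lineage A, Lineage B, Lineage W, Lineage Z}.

Character polarity is set by the outgroup: the derived state is whichever differs from the outgroup's state, so for petiole constricted, leaf margin serrate, elongate rostrum, tarsal claw bifid, retractile claws the derived state is '0', and for the remaining characters it is '1'.
Only Lineage A, Lineage B, Lineage W, and Lineage Z show the derived state '1' for forked tongue, supporting them as a clade.
petiole constricted (derived state '0') is shared by all ingroup taxa — unites the whole ingroup.
leaf margin serrate: derived state '0' in Lineage Z only — an autapomorphy, so it tells us nothing about relationships among taxa.
elongate rostrum: derived state '0' in Lineage B only — an autapomorphy, so it tells us nothing about relationships among taxa.
tarsal claw bifid: derived state '0' in Lineage A, Lineage W, and Lineage Z only — synapomorphy for {Lineage A, Lineage W, Lineage Z}.
retractile claws: derived state '0' in Lineage A and Lineage W only — synapomorphy for {Lineage A, Lineage W}.
webbed digits: derived state '1' in Lineage A, Lineage B, Lineage D, Lineage W, and Lineage Z only — synapomorphy for {Lineage A, Lineage B, Lineage D, Lineage W, Lineage Z}.
Most parsimonious ingroup topology: ((Lineage D,((Lineage Z,(Lineage W,Lineage A)),Lineage B)),Lineage Q).
The clade {Lineage A, Lineage B, Lineage W, Lineage Z} is supported by forked tongue: its derived state '1' occurs in exactly those taxa and in no other taxon (including the outgroup).

forked tongue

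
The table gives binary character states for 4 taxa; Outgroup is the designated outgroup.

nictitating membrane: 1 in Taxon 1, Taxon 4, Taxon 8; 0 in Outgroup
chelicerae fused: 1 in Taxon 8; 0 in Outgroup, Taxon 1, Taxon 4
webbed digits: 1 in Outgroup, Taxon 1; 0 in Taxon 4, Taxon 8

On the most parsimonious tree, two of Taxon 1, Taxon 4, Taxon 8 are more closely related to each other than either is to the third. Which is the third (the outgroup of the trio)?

Taxon 1

Character polarity is set by the outgroup: the derived state is whichever differs from the outgroup's state, so for webbed digits the derived state is '0', and for the remaining characters it is '1'.
All ingroup taxa share the derived state '1' for nictitating membrane; it defines the ingroup but does not resolve relationships within it.
chelicerae fused: derived state '1' in Taxon 8 only — an autapomorphy, so it tells us nothing about relationships among taxa.
Only Taxon 4 and Taxon 8 show the derived state '0' for webbed digits, supporting them as a clade.
Most parsimonious ingroup topology: (Taxon 1,(Taxon 4,Taxon 8)).
Taxon 8 and Taxon 4 share a more recent common ancestor with each other than either does with Taxon 1, so Taxon 1 is the least closely related of the three.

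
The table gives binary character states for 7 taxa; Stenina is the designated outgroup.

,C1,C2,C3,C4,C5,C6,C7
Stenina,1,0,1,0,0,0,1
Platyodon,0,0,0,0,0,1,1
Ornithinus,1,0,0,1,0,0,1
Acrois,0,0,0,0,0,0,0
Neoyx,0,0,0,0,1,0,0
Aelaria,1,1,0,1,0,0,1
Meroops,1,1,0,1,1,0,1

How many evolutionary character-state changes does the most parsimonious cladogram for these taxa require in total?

Character polarity is set by the outgroup: the derived state is whichever differs from the outgroup's state, so for C1, C3, C7 the derived state is '0', and for the remaining characters it is '1'.
C1: derived state '0' in Acrois, Neoyx, and Platyodon only — synapomorphy for {Acrois, Neoyx, Platyodon}.
C2 (derived state '1') is shared by Aelaria and Meroops — a synapomorphy uniting that clade.
C3 (derived state '0') is shared by all ingroup taxa — unites the whole ingroup.
C4 (derived state '1') is shared by Aelaria, Meroops, and Ornithinus — a synapomorphy uniting that clade.
C5 groups Meroops and Neoyx, which is incompatible with the clades supported by the remaining characters; treating it as convergent (homoplasy) costs fewer steps than any alternative tree.
C6: derived state '1' in Platyodon only — an autapomorphy, so it tells us nothing about relationships among taxa.
C7 (derived state '0') is shared by Acrois and Neoyx — a synapomorphy uniting that clade.
Most parsimonious ingroup topology: ((Platyodon,(Acrois,Neoyx)),(Ornithinus,(Aelaria,Meroops))).
Changes per character on this tree: C1: 1; C2: 1; C3: 1; C4: 1; C5: 2; C6: 1; C7: 1.
Total = 8.

8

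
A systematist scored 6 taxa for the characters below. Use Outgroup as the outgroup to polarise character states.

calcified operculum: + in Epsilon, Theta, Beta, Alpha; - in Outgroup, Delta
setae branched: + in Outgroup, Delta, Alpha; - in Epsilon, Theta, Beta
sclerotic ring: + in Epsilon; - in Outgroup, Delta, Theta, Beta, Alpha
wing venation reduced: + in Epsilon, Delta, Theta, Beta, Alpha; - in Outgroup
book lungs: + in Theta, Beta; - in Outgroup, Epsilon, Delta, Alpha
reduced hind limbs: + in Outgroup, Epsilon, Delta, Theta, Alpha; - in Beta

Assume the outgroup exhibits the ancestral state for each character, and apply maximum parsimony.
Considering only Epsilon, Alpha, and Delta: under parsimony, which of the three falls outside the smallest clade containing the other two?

Delta

Character polarity is set by the outgroup: the derived state is whichever differs from the outgroup's state, so for setae branched, reduced hind limbs the derived state is '-', and for the remaining characters it is '+'.
calcified operculum (derived state '+') is shared by Alpha, Beta, Epsilon, and Theta — a synapomorphy uniting that clade.
Only Beta, Epsilon, and Theta show the derived state '-' for setae branched, supporting them as a clade.
sclerotic ring: derived state '+' in Epsilon only — an autapomorphy, so it tells us nothing about relationships among taxa.
All ingroup taxa share the derived state '+' for wing venation reduced; it defines the ingroup but does not resolve relationships within it.
book lungs (derived state '+') is shared by Beta and Theta — a synapomorphy uniting that clade.
reduced hind limbs: derived state '-' in Beta only — an autapomorphy, so it tells us nothing about relationships among taxa.
Most parsimonious ingroup topology: (((Epsilon,(Theta,Beta)),Alpha),Delta).
Epsilon and Alpha share a more recent common ancestor with each other than either does with Delta, so Delta is the least closely related of the three.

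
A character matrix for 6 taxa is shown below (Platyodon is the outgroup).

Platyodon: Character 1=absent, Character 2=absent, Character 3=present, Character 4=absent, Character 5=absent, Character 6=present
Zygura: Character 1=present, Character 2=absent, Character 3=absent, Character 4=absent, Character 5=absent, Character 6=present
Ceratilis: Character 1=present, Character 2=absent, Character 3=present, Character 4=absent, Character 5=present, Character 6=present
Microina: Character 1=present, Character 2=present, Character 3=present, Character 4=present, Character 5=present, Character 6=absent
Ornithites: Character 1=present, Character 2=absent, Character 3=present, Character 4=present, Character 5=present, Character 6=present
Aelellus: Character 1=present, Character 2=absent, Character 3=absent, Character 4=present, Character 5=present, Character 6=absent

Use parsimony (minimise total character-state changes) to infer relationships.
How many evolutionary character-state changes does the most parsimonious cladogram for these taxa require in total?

Character polarity is set by the outgroup: the derived state is whichever differs from the outgroup's state, so for Character 3, Character 6 the derived state is 'absent', and for the remaining characters it is 'present'.
All ingroup taxa share the derived state 'present' for Character 1; it defines the ingroup but does not resolve relationships within it.
Character 2 (derived state 'present') is unique to Microina (autapomorphy; uninformative for grouping).
Character 3 (state 'absent') occurs in Aelellus and Zygura but conflicts with the nesting implied by the other characters — most parsimoniously interpreted as homoplasy.
Character 4: derived state 'present' in Aelellus, Microina, and Ornithites only — synapomorphy for {Aelellus, Microina, Ornithites}.
Character 5: derived state 'present' in Aelellus, Ceratilis, Microina, and Ornithites only — synapomorphy for {Aelellus, Ceratilis, Microina, Ornithites}.
Character 6: derived state 'absent' in Aelellus and Microina only — synapomorphy for {Aelellus, Microina}.
Most parsimonious ingroup topology: (Zygura,(Ceratilis,((Microina,Aelellus),Ornithites))).
Changes per character on this tree: Character 1: 1; Character 2: 1; Character 3: 2; Character 4: 1; Character 5: 1; Character 6: 1.
Total = 7.

7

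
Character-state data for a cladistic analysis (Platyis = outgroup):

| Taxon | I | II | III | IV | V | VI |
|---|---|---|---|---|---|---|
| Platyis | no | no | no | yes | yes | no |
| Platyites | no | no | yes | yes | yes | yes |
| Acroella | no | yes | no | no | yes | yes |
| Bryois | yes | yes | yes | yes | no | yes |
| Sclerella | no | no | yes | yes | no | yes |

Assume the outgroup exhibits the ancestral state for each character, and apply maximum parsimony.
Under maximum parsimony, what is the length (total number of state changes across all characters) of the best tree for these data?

7

Character polarity is set by the outgroup: the derived state is whichever differs from the outgroup's state, so for IV, V the derived state is 'no', and for the remaining characters it is 'yes'.
I (derived state 'yes') is unique to Bryois (autapomorphy; uninformative for grouping).
II groups Acroella and Bryois, which is incompatible with the clades supported by the remaining characters; treating it as convergent (homoplasy) costs fewer steps than any alternative tree.
III: derived state 'yes' in Bryois, Platyites, and Sclerella only — synapomorphy for {Bryois, Platyites, Sclerella}.
IV (derived state 'no') is unique to Acroella (autapomorphy; uninformative for grouping).
V: derived state 'no' in Bryois and Sclerella only — synapomorphy for {Bryois, Sclerella}.
VI (derived state 'yes') is shared by all ingroup taxa — unites the whole ingroup.
Most parsimonious ingroup topology: ((Platyites,(Bryois,Sclerella)),Acroella).
Changes per character on this tree: I: 1; II: 2; III: 1; IV: 1; V: 1; VI: 1.
Total = 7.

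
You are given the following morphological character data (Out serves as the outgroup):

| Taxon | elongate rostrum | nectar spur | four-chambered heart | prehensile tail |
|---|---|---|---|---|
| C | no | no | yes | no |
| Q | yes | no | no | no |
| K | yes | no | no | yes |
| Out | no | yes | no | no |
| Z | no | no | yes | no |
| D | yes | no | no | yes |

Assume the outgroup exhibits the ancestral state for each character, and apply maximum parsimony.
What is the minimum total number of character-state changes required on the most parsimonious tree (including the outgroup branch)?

4

Character polarity is set by the outgroup: the derived state is whichever differs from the outgroup's state, so for nectar spur the derived state is 'no', and for the remaining characters it is 'yes'.
Only D, K, and Q show the derived state 'yes' for elongate rostrum, supporting them as a clade.
nectar spur (derived state 'no') is shared by all ingroup taxa — unites the whole ingroup.
four-chambered heart (derived state 'yes') is shared by C and Z — a synapomorphy uniting that clade.
prehensile tail: derived state 'yes' in D and K only — synapomorphy for {D, K}.
Most parsimonious ingroup topology: ((Q,(K,D)),(Z,C)).
Changes per character on this tree: elongate rostrum: 1; nectar spur: 1; four-chambered heart: 1; prehensile tail: 1.
Total = 4.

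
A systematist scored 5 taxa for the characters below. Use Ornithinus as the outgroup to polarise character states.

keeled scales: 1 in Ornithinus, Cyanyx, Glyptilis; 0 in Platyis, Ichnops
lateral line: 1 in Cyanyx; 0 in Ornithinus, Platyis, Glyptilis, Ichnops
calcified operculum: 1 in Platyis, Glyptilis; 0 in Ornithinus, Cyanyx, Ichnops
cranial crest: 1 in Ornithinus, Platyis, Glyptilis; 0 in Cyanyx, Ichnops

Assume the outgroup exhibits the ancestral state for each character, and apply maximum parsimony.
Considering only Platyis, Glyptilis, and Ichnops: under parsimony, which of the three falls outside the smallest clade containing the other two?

Ichnops

Character polarity is set by the outgroup: the derived state is whichever differs from the outgroup's state, so for keeled scales, cranial crest the derived state is '0', and for the remaining characters it is '1'.
keeled scales groups Ichnops and Platyis, which is incompatible with the clades supported by the remaining characters; treating it as convergent (homoplasy) costs fewer steps than any alternative tree.
lateral line (derived state '1') is unique to Cyanyx (autapomorphy; uninformative for grouping).
Only Glyptilis and Platyis show the derived state '1' for calcified operculum, supporting them as a clade.
cranial crest (derived state '0') is shared by Cyanyx and Ichnops — a synapomorphy uniting that clade.
Most parsimonious ingroup topology: ((Cyanyx,Ichnops),(Platyis,Glyptilis)).
Platyis and Glyptilis share a more recent common ancestor with each other than either does with Ichnops, so Ichnops is the least closely related of the three.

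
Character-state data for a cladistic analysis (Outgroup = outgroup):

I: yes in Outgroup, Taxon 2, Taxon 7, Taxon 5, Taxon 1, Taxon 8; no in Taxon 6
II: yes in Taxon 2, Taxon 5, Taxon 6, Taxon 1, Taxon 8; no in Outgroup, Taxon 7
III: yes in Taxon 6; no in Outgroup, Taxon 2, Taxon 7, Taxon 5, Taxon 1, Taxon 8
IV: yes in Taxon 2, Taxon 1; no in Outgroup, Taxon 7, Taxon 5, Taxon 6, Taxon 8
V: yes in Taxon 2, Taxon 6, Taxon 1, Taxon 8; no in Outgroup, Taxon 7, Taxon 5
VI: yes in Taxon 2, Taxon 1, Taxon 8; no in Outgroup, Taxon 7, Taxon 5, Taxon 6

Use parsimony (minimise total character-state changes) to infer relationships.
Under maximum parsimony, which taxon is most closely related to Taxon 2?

Taxon 1

Character polarity is set by the outgroup: the derived state is whichever differs from the outgroup's state, so for I the derived state is 'no', and for the remaining characters it is 'yes'.
I (derived state 'no') is unique to Taxon 6 (autapomorphy; uninformative for grouping).
Only Taxon 1, Taxon 2, Taxon 5, Taxon 6, and Taxon 8 show the derived state 'yes' for II, supporting them as a clade.
III (derived state 'yes') is unique to Taxon 6 (autapomorphy; uninformative for grouping).
IV: derived state 'yes' in Taxon 1 and Taxon 2 only — synapomorphy for {Taxon 1, Taxon 2}.
V: derived state 'yes' in Taxon 1, Taxon 2, Taxon 6, and Taxon 8 only — synapomorphy for {Taxon 1, Taxon 2, Taxon 6, Taxon 8}.
Only Taxon 1, Taxon 2, and Taxon 8 show the derived state 'yes' for VI, supporting them as a clade.
Most parsimonious ingroup topology: (((((Taxon 2,Taxon 1),Taxon 8),Taxon 6),Taxon 5),Taxon 7).
Taxon 2 and Taxon 1 form a cherry on this tree, so they are sister taxa.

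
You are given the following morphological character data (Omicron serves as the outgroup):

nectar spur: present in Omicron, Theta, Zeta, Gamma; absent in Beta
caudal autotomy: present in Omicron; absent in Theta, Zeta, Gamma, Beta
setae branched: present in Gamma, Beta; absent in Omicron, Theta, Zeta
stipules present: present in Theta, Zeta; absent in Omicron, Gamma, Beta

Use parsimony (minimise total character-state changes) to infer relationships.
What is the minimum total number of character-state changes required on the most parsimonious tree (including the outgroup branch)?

Character polarity is set by the outgroup: the derived state is whichever differs from the outgroup's state, so for nectar spur, caudal autotomy the derived state is 'absent', and for the remaining characters it is 'present'.
nectar spur: derived state 'absent' in Beta only — an autapomorphy, so it tells us nothing about relationships among taxa.
caudal autotomy (derived state 'absent') is shared by all ingroup taxa — unites the whole ingroup.
setae branched (derived state 'present') is shared by Beta and Gamma — a synapomorphy uniting that clade.
Only Theta and Zeta show the derived state 'present' for stipules present, supporting them as a clade.
Most parsimonious ingroup topology: ((Theta,Zeta),(Gamma,Beta)).
Changes per character on this tree: nectar spur: 1; caudal autotomy: 1; setae branched: 1; stipules present: 1.
Total = 4.

4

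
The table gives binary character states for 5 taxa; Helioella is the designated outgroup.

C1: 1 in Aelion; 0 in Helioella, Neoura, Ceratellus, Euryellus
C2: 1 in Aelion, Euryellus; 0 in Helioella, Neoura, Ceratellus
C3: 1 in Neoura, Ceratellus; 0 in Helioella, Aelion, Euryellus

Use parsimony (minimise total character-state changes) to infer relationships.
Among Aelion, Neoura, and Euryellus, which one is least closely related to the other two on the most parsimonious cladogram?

Neoura

The outgroup has state '0' for every character, so '1' is the derived state throughout.
C1 (derived state '1') is unique to Aelion (autapomorphy; uninformative for grouping).
C2: derived state '1' in Aelion and Euryellus only — synapomorphy for {Aelion, Euryellus}.
Only Ceratellus and Neoura show the derived state '1' for C3, supporting them as a clade.
Most parsimonious ingroup topology: ((Neoura,Ceratellus),(Aelion,Euryellus)).
Aelion and Euryellus share a more recent common ancestor with each other than either does with Neoura, so Neoura is the least closely related of the three.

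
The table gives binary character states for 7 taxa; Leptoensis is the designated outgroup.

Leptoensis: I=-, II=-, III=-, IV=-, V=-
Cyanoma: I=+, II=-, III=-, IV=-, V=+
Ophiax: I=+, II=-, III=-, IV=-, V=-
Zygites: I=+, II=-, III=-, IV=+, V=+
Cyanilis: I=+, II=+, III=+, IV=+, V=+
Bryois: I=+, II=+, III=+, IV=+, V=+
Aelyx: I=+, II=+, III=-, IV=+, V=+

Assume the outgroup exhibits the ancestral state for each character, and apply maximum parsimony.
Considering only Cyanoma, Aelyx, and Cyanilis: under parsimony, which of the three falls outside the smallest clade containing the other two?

Cyanoma

The outgroup has state '-' for every character, so '+' is the derived state throughout.
I (derived state '+') is shared by all ingroup taxa — unites the whole ingroup.
II: derived state '+' in Aelyx, Bryois, and Cyanilis only — synapomorphy for {Aelyx, Bryois, Cyanilis}.
Only Bryois and Cyanilis show the derived state '+' for III, supporting them as a clade.
IV: derived state '+' in Aelyx, Bryois, Cyanilis, and Zygites only — synapomorphy for {Aelyx, Bryois, Cyanilis, Zygites}.
Only Aelyx, Bryois, Cyanilis, Cyanoma, and Zygites show the derived state '+' for V, supporting them as a clade.
Most parsimonious ingroup topology: ((Cyanoma,(Zygites,((Cyanilis,Bryois),Aelyx))),Ophiax).
Cyanilis and Aelyx share a more recent common ancestor with each other than either does with Cyanoma, so Cyanoma is the least closely related of the three.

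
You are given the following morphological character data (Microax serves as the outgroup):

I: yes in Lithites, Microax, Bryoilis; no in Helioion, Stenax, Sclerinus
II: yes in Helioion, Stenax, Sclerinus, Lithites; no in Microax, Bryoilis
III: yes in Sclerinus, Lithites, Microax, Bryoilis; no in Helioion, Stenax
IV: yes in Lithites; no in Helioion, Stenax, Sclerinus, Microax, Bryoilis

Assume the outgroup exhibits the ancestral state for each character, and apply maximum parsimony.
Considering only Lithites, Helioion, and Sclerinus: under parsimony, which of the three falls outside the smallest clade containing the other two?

Lithites

Character polarity is set by the outgroup: the derived state is whichever differs from the outgroup's state, so for I, III the derived state is 'no', and for the remaining characters it is 'yes'.
Only Helioion, Sclerinus, and Stenax show the derived state 'no' for I, supporting them as a clade.
Only Helioion, Lithites, Sclerinus, and Stenax show the derived state 'yes' for II, supporting them as a clade.
Only Helioion and Stenax show the derived state 'no' for III, supporting them as a clade.
IV (derived state 'yes') is unique to Lithites (autapomorphy; uninformative for grouping).
Most parsimonious ingroup topology: (((Sclerinus,(Helioion,Stenax)),Lithites),Bryoilis).
Sclerinus and Helioion share a more recent common ancestor with each other than either does with Lithites, so Lithites is the least closely related of the three.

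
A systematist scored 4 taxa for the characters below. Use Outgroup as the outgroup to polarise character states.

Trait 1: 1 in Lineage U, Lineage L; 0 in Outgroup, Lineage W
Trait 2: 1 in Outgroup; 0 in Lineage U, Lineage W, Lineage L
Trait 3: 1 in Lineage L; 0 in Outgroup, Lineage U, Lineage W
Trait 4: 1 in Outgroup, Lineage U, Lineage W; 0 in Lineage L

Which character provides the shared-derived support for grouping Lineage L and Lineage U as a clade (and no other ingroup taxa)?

Character polarity is set by the outgroup: the derived state is whichever differs from the outgroup's state, so for Trait 2, Trait 4 the derived state is '0', and for the remaining characters it is '1'.
Trait 1: derived state '1' in Lineage L and Lineage U only — synapomorphy for {Lineage L, Lineage U}.
All ingroup taxa share the derived state '0' for Trait 2; it defines the ingroup but does not resolve relationships within it.
Trait 3: derived state '1' in Lineage L only — an autapomorphy, so it tells us nothing about relationships among taxa.
Trait 4 (derived state '0') is unique to Lineage L (autapomorphy; uninformative for grouping).
Most parsimonious ingroup topology: ((Lineage U,Lineage L),Lineage W).
The clade {Lineage L, Lineage U} is supported by Trait 1: its derived state '1' occurs in exactly those taxa and in no other taxon (including the outgroup).

Trait 1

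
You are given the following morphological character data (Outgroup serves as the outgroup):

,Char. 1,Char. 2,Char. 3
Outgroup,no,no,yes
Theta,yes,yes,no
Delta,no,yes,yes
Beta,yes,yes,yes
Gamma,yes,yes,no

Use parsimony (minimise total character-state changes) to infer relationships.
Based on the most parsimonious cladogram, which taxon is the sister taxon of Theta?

Gamma

Character polarity is set by the outgroup: the derived state is whichever differs from the outgroup's state, so for Char. 3 the derived state is 'no', and for the remaining characters it is 'yes'.
Char. 1 (derived state 'yes') is shared by Beta, Gamma, and Theta — a synapomorphy uniting that clade.
Char. 2 (derived state 'yes') is shared by all ingroup taxa — unites the whole ingroup.
Only Gamma and Theta show the derived state 'no' for Char. 3, supporting them as a clade.
Most parsimonious ingroup topology: (((Theta,Gamma),Beta),Delta).
Theta and Gamma form a cherry on this tree, so they are sister taxa.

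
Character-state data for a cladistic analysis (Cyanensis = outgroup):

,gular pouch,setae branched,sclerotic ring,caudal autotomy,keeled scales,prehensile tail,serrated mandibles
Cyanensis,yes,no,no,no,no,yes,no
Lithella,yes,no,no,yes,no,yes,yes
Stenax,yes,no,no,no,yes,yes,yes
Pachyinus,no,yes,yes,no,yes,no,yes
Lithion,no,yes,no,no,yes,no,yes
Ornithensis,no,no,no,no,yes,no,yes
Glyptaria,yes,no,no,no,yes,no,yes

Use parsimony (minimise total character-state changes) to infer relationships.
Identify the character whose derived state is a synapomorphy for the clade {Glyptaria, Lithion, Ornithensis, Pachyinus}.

Character polarity is set by the outgroup: the derived state is whichever differs from the outgroup's state, so for gular pouch, prehensile tail the derived state is 'no', and for the remaining characters it is 'yes'.
Only Lithion, Ornithensis, and Pachyinus show the derived state 'no' for gular pouch, supporting them as a clade.
Only Lithion and Pachyinus show the derived state 'yes' for setae branched, supporting them as a clade.
sclerotic ring: derived state 'yes' in Pachyinus only — an autapomorphy, so it tells us nothing about relationships among taxa.
caudal autotomy (derived state 'yes') is unique to Lithella (autapomorphy; uninformative for grouping).
keeled scales: derived state 'yes' in Glyptaria, Lithion, Ornithensis, Pachyinus, and Stenax only — synapomorphy for {Glyptaria, Lithion, Ornithensis, Pachyinus, Stenax}.
Only Glyptaria, Lithion, Ornithensis, and Pachyinus show the derived state 'no' for prehensile tail, supporting them as a clade.
serrated mandibles (derived state 'yes') is shared by all ingroup taxa — unites the whole ingroup.
Most parsimonious ingroup topology: (Lithella,(Stenax,(((Pachyinus,Lithion),Ornithensis),Glyptaria))).
The clade {Glyptaria, Lithion, Ornithensis, Pachyinus} is supported by prehensile tail: its derived state 'no' occurs in exactly those taxa and in no other taxon (including the outgroup).

prehensile tail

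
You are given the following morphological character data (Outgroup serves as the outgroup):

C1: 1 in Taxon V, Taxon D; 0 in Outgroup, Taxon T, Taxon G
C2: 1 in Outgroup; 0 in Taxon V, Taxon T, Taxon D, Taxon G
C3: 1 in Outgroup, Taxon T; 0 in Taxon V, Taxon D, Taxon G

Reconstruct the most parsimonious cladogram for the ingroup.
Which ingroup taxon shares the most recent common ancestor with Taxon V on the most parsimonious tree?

Character polarity is set by the outgroup: the derived state is whichever differs from the outgroup's state, so for C2, C3 the derived state is '0', and for the remaining characters it is '1'.
C1: derived state '1' in Taxon D and Taxon V only — synapomorphy for {Taxon D, Taxon V}.
C2 (derived state '0') is shared by all ingroup taxa — unites the whole ingroup.
C3: derived state '0' in Taxon D, Taxon G, and Taxon V only — synapomorphy for {Taxon D, Taxon G, Taxon V}.
Most parsimonious ingroup topology: (((Taxon V,Taxon D),Taxon G),Taxon T).
Taxon V and Taxon D form a cherry on this tree, so they are sister taxa.

Taxon D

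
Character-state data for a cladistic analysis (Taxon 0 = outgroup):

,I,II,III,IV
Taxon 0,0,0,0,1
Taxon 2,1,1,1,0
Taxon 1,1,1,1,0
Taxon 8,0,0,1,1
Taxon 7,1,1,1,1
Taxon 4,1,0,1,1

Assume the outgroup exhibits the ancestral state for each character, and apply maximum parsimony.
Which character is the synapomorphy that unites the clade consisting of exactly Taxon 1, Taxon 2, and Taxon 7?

II

Character polarity is set by the outgroup: the derived state is whichever differs from the outgroup's state, so for IV the derived state is '0', and for the remaining characters it is '1'.
I (derived state '1') is shared by Taxon 1, Taxon 2, Taxon 4, and Taxon 7 — a synapomorphy uniting that clade.
II (derived state '1') is shared by Taxon 1, Taxon 2, and Taxon 7 — a synapomorphy uniting that clade.
All ingroup taxa share the derived state '1' for III; it defines the ingroup but does not resolve relationships within it.
IV (derived state '0') is shared by Taxon 1 and Taxon 2 — a synapomorphy uniting that clade.
Most parsimonious ingroup topology: ((((Taxon 2,Taxon 1),Taxon 7),Taxon 4),Taxon 8).
The clade {Taxon 1, Taxon 2, Taxon 7} is supported by II: its derived state '1' occurs in exactly those taxa and in no other taxon (including the outgroup).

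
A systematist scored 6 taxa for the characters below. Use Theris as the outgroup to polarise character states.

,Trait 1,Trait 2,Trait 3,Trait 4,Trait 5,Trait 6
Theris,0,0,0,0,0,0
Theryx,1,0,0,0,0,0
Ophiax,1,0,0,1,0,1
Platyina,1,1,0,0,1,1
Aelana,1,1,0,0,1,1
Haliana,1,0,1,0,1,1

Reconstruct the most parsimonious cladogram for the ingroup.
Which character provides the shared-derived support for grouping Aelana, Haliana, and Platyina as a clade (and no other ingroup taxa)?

The outgroup has state '0' for every character, so '1' is the derived state throughout.
All ingroup taxa share the derived state '1' for Trait 1; it defines the ingroup but does not resolve relationships within it.
Trait 2 (derived state '1') is shared by Aelana and Platyina — a synapomorphy uniting that clade.
Trait 3 (derived state '1') is unique to Haliana (autapomorphy; uninformative for grouping).
Trait 4 (derived state '1') is unique to Ophiax (autapomorphy; uninformative for grouping).
Only Aelana, Haliana, and Platyina show the derived state '1' for Trait 5, supporting them as a clade.
Trait 6 (derived state '1') is shared by Aelana, Haliana, Ophiax, and Platyina — a synapomorphy uniting that clade.
Most parsimonious ingroup topology: (Theryx,(Ophiax,((Platyina,Aelana),Haliana))).
The clade {Aelana, Haliana, Platyina} is supported by Trait 5: its derived state '1' occurs in exactly those taxa and in no other taxon (including the outgroup).

Trait 5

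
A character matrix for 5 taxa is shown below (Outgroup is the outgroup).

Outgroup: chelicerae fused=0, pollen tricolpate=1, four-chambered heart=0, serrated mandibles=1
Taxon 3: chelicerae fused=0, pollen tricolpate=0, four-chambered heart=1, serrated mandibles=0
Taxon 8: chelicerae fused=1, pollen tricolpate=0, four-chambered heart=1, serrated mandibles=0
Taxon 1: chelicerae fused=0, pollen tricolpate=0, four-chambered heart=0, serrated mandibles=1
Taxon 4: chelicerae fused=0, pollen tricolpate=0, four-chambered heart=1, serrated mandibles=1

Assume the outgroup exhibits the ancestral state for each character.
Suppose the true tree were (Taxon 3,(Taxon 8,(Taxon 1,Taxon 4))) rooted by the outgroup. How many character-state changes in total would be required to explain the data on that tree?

Map each character onto (Taxon 3,(Taxon 8,(Taxon 1,Taxon 4))) (rooted by Outgroup) and count the minimum state changes it requires (Fitch parsimony):
chelicerae fused: 1; pollen tricolpate: 1; four-chambered heart: 2; serrated mandibles: 2.
Total tree length = 6.

6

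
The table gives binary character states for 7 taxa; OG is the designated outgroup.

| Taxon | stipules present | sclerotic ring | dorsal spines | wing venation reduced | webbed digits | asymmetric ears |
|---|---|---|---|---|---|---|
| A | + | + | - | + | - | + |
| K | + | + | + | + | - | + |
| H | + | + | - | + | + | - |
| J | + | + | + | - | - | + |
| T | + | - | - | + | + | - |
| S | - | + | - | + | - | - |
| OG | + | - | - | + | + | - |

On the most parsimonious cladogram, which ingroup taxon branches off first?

T

Character polarity is set by the outgroup: the derived state is whichever differs from the outgroup's state, so for stipules present, wing venation reduced, webbed digits the derived state is '-', and for the remaining characters it is '+'.
stipules present (derived state '-') is unique to S (autapomorphy; uninformative for grouping).
sclerotic ring: derived state '+' in A, H, J, K, and S only — synapomorphy for {A, H, J, K, S}.
dorsal spines: derived state '+' in J and K only — synapomorphy for {J, K}.
wing venation reduced: derived state '-' in J only — an autapomorphy, so it tells us nothing about relationships among taxa.
webbed digits: derived state '-' in A, J, K, and S only — synapomorphy for {A, J, K, S}.
asymmetric ears (derived state '+') is shared by A, J, and K — a synapomorphy uniting that clade.
Most parsimonious ingroup topology: ((((A,(J,K)),S),H),T).
T is sister to the clade containing all other ingroup taxa, so it is the earliest-diverging (most basal) ingroup lineage.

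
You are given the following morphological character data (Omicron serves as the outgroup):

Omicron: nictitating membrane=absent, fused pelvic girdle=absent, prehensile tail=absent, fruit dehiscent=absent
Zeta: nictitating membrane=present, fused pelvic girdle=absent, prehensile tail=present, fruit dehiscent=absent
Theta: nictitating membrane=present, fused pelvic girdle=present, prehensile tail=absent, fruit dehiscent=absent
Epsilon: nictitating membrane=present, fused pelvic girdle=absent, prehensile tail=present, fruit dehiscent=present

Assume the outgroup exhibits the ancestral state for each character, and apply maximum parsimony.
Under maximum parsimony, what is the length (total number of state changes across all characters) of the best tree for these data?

The outgroup has state 'absent' for every character, so 'present' is the derived state throughout.
All ingroup taxa share the derived state 'present' for nictitating membrane; it defines the ingroup but does not resolve relationships within it.
fused pelvic girdle: derived state 'present' in Theta only — an autapomorphy, so it tells us nothing about relationships among taxa.
prehensile tail: derived state 'present' in Epsilon and Zeta only — synapomorphy for {Epsilon, Zeta}.
fruit dehiscent (derived state 'present') is unique to Epsilon (autapomorphy; uninformative for grouping).
Most parsimonious ingroup topology: ((Zeta,Epsilon),Theta).
Changes per character on this tree: nictitating membrane: 1; fused pelvic girdle: 1; prehensile tail: 1; fruit dehiscent: 1.
Total = 4.

4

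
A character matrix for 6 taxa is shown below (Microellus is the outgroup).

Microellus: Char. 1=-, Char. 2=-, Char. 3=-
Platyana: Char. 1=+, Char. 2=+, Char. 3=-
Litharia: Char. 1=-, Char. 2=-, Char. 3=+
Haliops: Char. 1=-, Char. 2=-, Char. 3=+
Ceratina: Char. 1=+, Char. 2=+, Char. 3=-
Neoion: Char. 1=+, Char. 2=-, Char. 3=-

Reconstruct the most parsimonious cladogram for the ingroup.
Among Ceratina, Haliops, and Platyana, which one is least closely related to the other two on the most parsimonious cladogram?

Haliops

The outgroup has state '-' for every character, so '+' is the derived state throughout.
Char. 1 (derived state '+') is shared by Ceratina, Neoion, and Platyana — a synapomorphy uniting that clade.
Char. 2 (derived state '+') is shared by Ceratina and Platyana — a synapomorphy uniting that clade.
Char. 3: derived state '+' in Haliops and Litharia only — synapomorphy for {Haliops, Litharia}.
Most parsimonious ingroup topology: ((Haliops,Litharia),((Ceratina,Platyana),Neoion)).
Ceratina and Platyana share a more recent common ancestor with each other than either does with Haliops, so Haliops is the least closely related of the three.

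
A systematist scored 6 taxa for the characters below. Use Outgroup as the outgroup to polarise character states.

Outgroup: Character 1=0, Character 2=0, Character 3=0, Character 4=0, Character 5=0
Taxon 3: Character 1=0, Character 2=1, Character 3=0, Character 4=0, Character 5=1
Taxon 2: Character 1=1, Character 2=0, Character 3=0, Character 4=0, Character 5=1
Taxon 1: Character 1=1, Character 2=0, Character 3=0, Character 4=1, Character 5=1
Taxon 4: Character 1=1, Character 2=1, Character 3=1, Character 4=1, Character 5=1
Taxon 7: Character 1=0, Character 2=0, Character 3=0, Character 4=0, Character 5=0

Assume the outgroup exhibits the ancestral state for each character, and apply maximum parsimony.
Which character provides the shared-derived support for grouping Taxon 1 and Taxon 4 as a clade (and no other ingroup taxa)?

Character 4

The outgroup has state '0' for every character, so '1' is the derived state throughout.
Character 1 (derived state '1') is shared by Taxon 1, Taxon 2, and Taxon 4 — a synapomorphy uniting that clade.
Character 2 groups Taxon 3 and Taxon 4, which is incompatible with the clades supported by the remaining characters; treating it as convergent (homoplasy) costs fewer steps than any alternative tree.
Character 3: derived state '1' in Taxon 4 only — an autapomorphy, so it tells us nothing about relationships among taxa.
Character 4 (derived state '1') is shared by Taxon 1 and Taxon 4 — a synapomorphy uniting that clade.
Character 5 (derived state '1') is shared by Taxon 1, Taxon 2, Taxon 3, and Taxon 4 — a synapomorphy uniting that clade.
Most parsimonious ingroup topology: ((Taxon 3,(Taxon 2,(Taxon 1,Taxon 4))),Taxon 7).
The clade {Taxon 1, Taxon 4} is supported by Character 4: its derived state '1' occurs in exactly those taxa and in no other taxon (including the outgroup).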